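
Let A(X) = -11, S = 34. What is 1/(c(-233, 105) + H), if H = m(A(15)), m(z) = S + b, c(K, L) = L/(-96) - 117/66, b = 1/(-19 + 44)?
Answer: 8800/274327 ≈ 0.032079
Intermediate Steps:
b = 1/25 ≈ 0.040000
c(K, L) = -39/22 - L/96 (c(K, L) = L*(-1/96) - 117*1/66 = -L/96 - 39/22 = -39/22 - L/96)
m(z) = 851/25 (m(z) = 34 + 1/25 = 851/25)
H = 851/25 ≈ 34.040
1/(c(-233, 105) + H) = 1/((-39/22 - 1/96*105) + 851/25) = 1/((-39/22 - 35/32) + 851/25) = 1/(-1009/352 + 851/25) = 1/(274327/8800) = 8800/274327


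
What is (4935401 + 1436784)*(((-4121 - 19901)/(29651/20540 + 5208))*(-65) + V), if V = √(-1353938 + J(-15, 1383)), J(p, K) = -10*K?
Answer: 204367265736257000/107001971 + 12744370*I*√341942 ≈ 1.9099e+9 + 7.4524e+9*I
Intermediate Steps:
V = 2*I*√341942 (V = √(-1353938 - 10*1383) = √(-1353938 - 13830) = √(-1367768) = 2*I*√341942 ≈ 1169.5*I)
(4935401 + 1436784)*(((-4121 - 19901)/(29651/20540 + 5208))*(-65) + V) = (4935401 + 1436784)*(((-4121 - 19901)/(29651/20540 + 5208))*(-65) + 2*I*√341942) = 6372185*(-24022/(29651*(1/20540) + 5208)*(-65) + 2*I*√341942) = 6372185*(-24022/(29651/20540 + 5208)*(-65) + 2*I*√341942) = 6372185*(-24022/107001971/20540*(-65) + 2*I*√341942) = 6372185*(-24022*20540/107001971*(-65) + 2*I*√341942) = 6372185*(-493411880/107001971*(-65) + 2*I*√341942) = 6372185*(32071772200/107001971 + 2*I*√341942) = 204367265736257000/107001971 + 12744370*I*√341942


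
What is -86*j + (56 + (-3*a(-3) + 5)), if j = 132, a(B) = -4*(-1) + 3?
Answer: -11312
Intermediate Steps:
a(B) = 7 (a(B) = 4 + 3 = 7)
-86*j + (56 + (-3*a(-3) + 5)) = -86*132 + (56 + (-3*7 + 5)) = -11352 + (56 + (-21 + 5)) = -11352 + (56 - 16) = -11352 + 40 = -11312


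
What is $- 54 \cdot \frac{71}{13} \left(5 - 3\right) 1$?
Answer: $- \frac{7668}{13} \approx -589.85$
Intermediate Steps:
$- 54 \cdot \frac{71}{13} \left(5 - 3\right) 1 = - 54 \cdot 71 \cdot \frac{1}{13} \cdot 2 \cdot 1 = \left(-54\right) \frac{71}{13} \cdot 2 = \left(- \frac{3834}{13}\right) 2 = - \frac{7668}{13}$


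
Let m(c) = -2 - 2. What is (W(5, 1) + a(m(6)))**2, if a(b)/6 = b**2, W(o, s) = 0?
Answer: 9216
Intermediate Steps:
m(c) = -4
a(b) = 6*b**2
(W(5, 1) + a(m(6)))**2 = (0 + 6*(-4)**2)**2 = (0 + 6*16)**2 = (0 + 96)**2 = 96**2 = 9216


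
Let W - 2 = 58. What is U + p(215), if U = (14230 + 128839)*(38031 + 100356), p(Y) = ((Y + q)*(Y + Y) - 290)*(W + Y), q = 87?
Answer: 19834521453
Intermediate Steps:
W = 60 (W = 2 + 58 = 60)
p(Y) = (-290 + 2*Y*(87 + Y))*(60 + Y) (p(Y) = ((Y + 87)*(Y + Y) - 290)*(60 + Y) = ((87 + Y)*(2*Y) - 290)*(60 + Y) = (2*Y*(87 + Y) - 290)*(60 + Y) = (-290 + 2*Y*(87 + Y))*(60 + Y))
U = 19798889703 (U = 143069*138387 = 19798889703)
U + p(215) = 19798889703 + (-17400 + 2*215³ + 294*215² + 10150*215) = 19798889703 + (-17400 + 2*9938375 + 294*46225 + 2182250) = 19798889703 + (-17400 + 19876750 + 13590150 + 2182250) = 19798889703 + 35631750 = 19834521453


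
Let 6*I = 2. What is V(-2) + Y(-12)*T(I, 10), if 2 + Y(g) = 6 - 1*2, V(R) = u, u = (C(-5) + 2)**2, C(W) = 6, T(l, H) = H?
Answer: 84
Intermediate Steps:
I = 1/3 (I = (1/6)*2 = 1/3 ≈ 0.33333)
u = 64 (u = (6 + 2)**2 = 8**2 = 64)
V(R) = 64
Y(g) = 2 (Y(g) = -2 + (6 - 1*2) = -2 + (6 - 2) = -2 + 4 = 2)
V(-2) + Y(-12)*T(I, 10) = 64 + 2*10 = 64 + 20 = 84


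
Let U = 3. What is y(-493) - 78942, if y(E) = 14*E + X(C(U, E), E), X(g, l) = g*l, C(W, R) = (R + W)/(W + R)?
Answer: -86337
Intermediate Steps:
C(W, R) = 1 (C(W, R) = (R + W)/(R + W) = 1)
y(E) = 15*E (y(E) = 14*E + 1*E = 14*E + E = 15*E)
y(-493) - 78942 = 15*(-493) - 78942 = -7395 - 78942 = -86337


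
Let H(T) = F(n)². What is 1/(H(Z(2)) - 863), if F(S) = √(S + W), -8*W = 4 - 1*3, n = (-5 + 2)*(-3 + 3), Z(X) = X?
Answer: -8/6905 ≈ -0.0011586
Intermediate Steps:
n = 0 (n = -3*0 = 0)
W = -⅛ (W = -(4 - 1*3)/8 = -(4 - 3)/8 = -⅛*1 = -⅛ ≈ -0.12500)
F(S) = √(-⅛ + S) (F(S) = √(S - ⅛) = √(-⅛ + S))
H(T) = -⅛ (H(T) = (√(-2 + 16*0)/4)² = (√(-2 + 0)/4)² = (√(-2)/4)² = ((I*√2)/4)² = (I*√2/4)² = -⅛)
1/(H(Z(2)) - 863) = 1/(-⅛ - 863) = 1/(-6905/8) = -8/6905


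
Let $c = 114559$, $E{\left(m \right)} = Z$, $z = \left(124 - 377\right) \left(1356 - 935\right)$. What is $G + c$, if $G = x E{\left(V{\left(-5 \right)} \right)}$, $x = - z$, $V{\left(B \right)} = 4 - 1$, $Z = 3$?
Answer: $434098$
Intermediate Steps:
$z = -106513$ ($z = \left(-253\right) 421 = -106513$)
$V{\left(B \right)} = 3$
$E{\left(m \right)} = 3$
$x = 106513$ ($x = \left(-1\right) \left(-106513\right) = 106513$)
$G = 319539$ ($G = 106513 \cdot 3 = 319539$)
$G + c = 319539 + 114559 = 434098$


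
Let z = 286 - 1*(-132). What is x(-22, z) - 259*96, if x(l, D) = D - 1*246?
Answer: -24692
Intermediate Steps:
z = 418 (z = 286 + 132 = 418)
x(l, D) = -246 + D (x(l, D) = D - 246 = -246 + D)
x(-22, z) - 259*96 = (-246 + 418) - 259*96 = 172 - 24864 = -24692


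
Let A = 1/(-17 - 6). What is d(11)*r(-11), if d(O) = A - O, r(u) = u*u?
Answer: -30734/23 ≈ -1336.3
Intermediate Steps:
A = -1/23 (A = 1/(-23) = -1/23 ≈ -0.043478)
r(u) = u²
d(O) = -1/23 - O
d(11)*r(-11) = (-1/23 - 1*11)*(-11)² = (-1/23 - 11)*121 = -254/23*121 = -30734/23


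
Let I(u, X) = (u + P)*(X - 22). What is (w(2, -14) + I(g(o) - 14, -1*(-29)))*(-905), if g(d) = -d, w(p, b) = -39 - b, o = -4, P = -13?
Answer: 168330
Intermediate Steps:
I(u, X) = (-22 + X)*(-13 + u) (I(u, X) = (u - 13)*(X - 22) = (-13 + u)*(-22 + X) = (-22 + X)*(-13 + u))
(w(2, -14) + I(g(o) - 14, -1*(-29)))*(-905) = ((-39 - 1*(-14)) + (286 - 22*(-1*(-4) - 14) - (-13)*(-29) + (-1*(-29))*(-1*(-4) - 14)))*(-905) = ((-39 + 14) + (286 - 22*(4 - 14) - 13*29 + 29*(4 - 14)))*(-905) = (-25 + (286 - 22*(-10) - 377 + 29*(-10)))*(-905) = (-25 + (286 + 220 - 377 - 290))*(-905) = (-25 - 161)*(-905) = -186*(-905) = 168330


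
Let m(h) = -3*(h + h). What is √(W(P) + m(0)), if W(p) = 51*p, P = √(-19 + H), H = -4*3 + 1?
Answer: (-10)^(¼)*3^(¾)*√17 ≈ 11.818 + 11.818*I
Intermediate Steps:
H = -11 (H = -12 + 1 = -11)
m(h) = -6*h
P = I*√30 (P = √(-19 - 11) = √(-30) = I*√30 ≈ 5.4772*I)
√(W(P) + m(0)) = √(51*(I*√30) - 6*0) = √(51*I*√30 + 0) = √(51*I*√30) = 3^(¾)*10^(¼)*√17*√I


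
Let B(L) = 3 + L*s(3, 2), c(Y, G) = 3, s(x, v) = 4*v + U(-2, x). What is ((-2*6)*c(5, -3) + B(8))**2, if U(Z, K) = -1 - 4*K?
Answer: 5329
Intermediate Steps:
s(x, v) = -1 - 4*x + 4*v (s(x, v) = 4*v + (-1 - 4*x) = -1 - 4*x + 4*v)
B(L) = 3 - 5*L (B(L) = 3 + L*(-1 - 4*3 + 4*2) = 3 + L*(-1 - 12 + 8) = 3 + L*(-5) = 3 - 5*L)
((-2*6)*c(5, -3) + B(8))**2 = (-2*6*3 + (3 - 5*8))**2 = (-12*3 + (3 - 40))**2 = (-36 - 37)**2 = (-73)**2 = 5329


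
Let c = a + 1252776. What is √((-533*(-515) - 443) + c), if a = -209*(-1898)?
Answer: √1923510 ≈ 1386.9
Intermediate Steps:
a = 396682
c = 1649458 (c = 396682 + 1252776 = 1649458)
√((-533*(-515) - 443) + c) = √((-533*(-515) - 443) + 1649458) = √((274495 - 443) + 1649458) = √(274052 + 1649458) = √1923510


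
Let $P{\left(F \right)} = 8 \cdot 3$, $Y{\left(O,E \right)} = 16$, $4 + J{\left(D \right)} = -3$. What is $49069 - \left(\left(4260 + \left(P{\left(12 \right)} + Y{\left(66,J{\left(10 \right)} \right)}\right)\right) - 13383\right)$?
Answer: $58152$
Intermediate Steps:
$J{\left(D \right)} = -7$ ($J{\left(D \right)} = -4 - 3 = -7$)
$P{\left(F \right)} = 24$
$49069 - \left(\left(4260 + \left(P{\left(12 \right)} + Y{\left(66,J{\left(10 \right)} \right)}\right)\right) - 13383\right) = 49069 - \left(\left(4260 + \left(24 + 16\right)\right) - 13383\right) = 49069 - \left(\left(4260 + 40\right) - 13383\right) = 49069 - \left(4300 - 13383\right) = 49069 - -9083 = 49069 + 9083 = 58152$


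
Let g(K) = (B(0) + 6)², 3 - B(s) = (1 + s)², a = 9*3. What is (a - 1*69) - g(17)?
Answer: -106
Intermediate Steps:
a = 27
B(s) = 3 - (1 + s)²
g(K) = 64 (g(K) = ((3 - (1 + 0)²) + 6)² = ((3 - 1*1²) + 6)² = ((3 - 1*1) + 6)² = ((3 - 1) + 6)² = (2 + 6)² = 8² = 64)
(a - 1*69) - g(17) = (27 - 1*69) - 1*64 = (27 - 69) - 64 = -42 - 64 = -106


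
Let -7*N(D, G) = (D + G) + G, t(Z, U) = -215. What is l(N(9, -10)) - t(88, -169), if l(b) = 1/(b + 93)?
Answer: 142337/662 ≈ 215.01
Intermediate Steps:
N(D, G) = -2*G/7 - D/7 (N(D, G) = -((D + G) + G)/7 = -(D + 2*G)/7 = -2*G/7 - D/7)
l(b) = 1/(93 + b)
l(N(9, -10)) - t(88, -169) = 1/(93 + (-2/7*(-10) - ⅐*9)) - 1*(-215) = 1/(93 + (20/7 - 9/7)) + 215 = 1/(93 + 11/7) + 215 = 1/(662/7) + 215 = 7/662 + 215 = 142337/662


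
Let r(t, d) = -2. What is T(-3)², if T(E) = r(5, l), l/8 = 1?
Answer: 4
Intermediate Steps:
l = 8 (l = 8*1 = 8)
T(E) = -2
T(-3)² = (-2)² = 4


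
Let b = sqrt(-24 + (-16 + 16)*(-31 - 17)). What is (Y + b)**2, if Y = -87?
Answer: 7545 - 348*I*sqrt(6) ≈ 7545.0 - 852.42*I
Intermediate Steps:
b = 2*I*sqrt(6) (b = sqrt(-24 + 0*(-48)) = sqrt(-24 + 0) = sqrt(-24) = 2*I*sqrt(6) ≈ 4.899*I)
(Y + b)**2 = (-87 + 2*I*sqrt(6))**2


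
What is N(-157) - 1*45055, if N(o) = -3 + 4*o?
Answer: -45686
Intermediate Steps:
N(-157) - 1*45055 = (-3 + 4*(-157)) - 1*45055 = (-3 - 628) - 45055 = -631 - 45055 = -45686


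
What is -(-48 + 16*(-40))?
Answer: 688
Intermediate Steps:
-(-48 + 16*(-40)) = -(-48 - 640) = -1*(-688) = 688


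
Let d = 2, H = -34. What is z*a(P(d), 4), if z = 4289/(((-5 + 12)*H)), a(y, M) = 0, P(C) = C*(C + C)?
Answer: 0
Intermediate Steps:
P(C) = 2*C**2 (P(C) = C*(2*C) = 2*C**2)
z = -4289/238 (z = 4289/(((-5 + 12)*(-34))) = 4289/((7*(-34))) = 4289/(-238) = 4289*(-1/238) = -4289/238 ≈ -18.021)
z*a(P(d), 4) = -4289/238*0 = 0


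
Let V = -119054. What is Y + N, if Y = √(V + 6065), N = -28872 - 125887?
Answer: -154759 + I*√112989 ≈ -1.5476e+5 + 336.14*I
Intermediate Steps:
N = -154759
Y = I*√112989 (Y = √(-119054 + 6065) = √(-112989) = I*√112989 ≈ 336.14*I)
Y + N = I*√112989 - 154759 = -154759 + I*√112989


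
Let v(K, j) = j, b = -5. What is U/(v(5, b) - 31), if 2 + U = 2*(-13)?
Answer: 7/9 ≈ 0.77778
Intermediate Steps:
U = -28 (U = -2 + 2*(-13) = -2 - 26 = -28)
U/(v(5, b) - 31) = -28/(-5 - 31) = -28/(-36) = -28*(-1/36) = 7/9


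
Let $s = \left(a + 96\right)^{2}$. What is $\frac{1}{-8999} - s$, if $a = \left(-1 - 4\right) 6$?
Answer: $- \frac{39199645}{8999} \approx -4356.0$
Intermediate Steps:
$a = -30$ ($a = \left(-5\right) 6 = -30$)
$s = 4356$ ($s = \left(-30 + 96\right)^{2} = 66^{2} = 4356$)
$\frac{1}{-8999} - s = \frac{1}{-8999} - 4356 = - \frac{1}{8999} - 4356 = - \frac{39199645}{8999}$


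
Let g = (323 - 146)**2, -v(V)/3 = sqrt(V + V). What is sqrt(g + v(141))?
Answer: sqrt(31329 - 3*sqrt(282)) ≈ 176.86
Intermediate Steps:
v(V) = -3*sqrt(2)*sqrt(V) (v(V) = -3*sqrt(V + V) = -3*sqrt(2)*sqrt(V))
g = 31329 (g = 177**2 = 31329)
sqrt(g + v(141)) = sqrt(31329 - 3*sqrt(2)*sqrt(141)) = sqrt(31329 - 3*sqrt(282))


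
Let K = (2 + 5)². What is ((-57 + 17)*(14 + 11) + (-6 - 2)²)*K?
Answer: -45864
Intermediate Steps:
K = 49 (K = 7² = 49)
((-57 + 17)*(14 + 11) + (-6 - 2)²)*K = ((-57 + 17)*(14 + 11) + (-6 - 2)²)*49 = (-40*25 + (-8)²)*49 = (-1000 + 64)*49 = -936*49 = -45864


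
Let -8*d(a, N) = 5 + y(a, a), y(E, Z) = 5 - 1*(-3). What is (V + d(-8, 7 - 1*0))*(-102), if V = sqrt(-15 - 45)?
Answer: 663/4 - 204*I*sqrt(15) ≈ 165.75 - 790.09*I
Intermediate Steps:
y(E, Z) = 8 (y(E, Z) = 5 + 3 = 8)
V = 2*I*sqrt(15) (V = sqrt(-60) = 2*I*sqrt(15) ≈ 7.746*I)
d(a, N) = -13/8 (d(a, N) = -(5 + 8)/8 = -1/8*13 = -13/8)
(V + d(-8, 7 - 1*0))*(-102) = (2*I*sqrt(15) - 13/8)*(-102) = (-13/8 + 2*I*sqrt(15))*(-102) = 663/4 - 204*I*sqrt(15)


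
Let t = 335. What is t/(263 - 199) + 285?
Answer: 18575/64 ≈ 290.23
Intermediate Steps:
t/(263 - 199) + 285 = 335/(263 - 199) + 285 = 335/64 + 285 = 18575/64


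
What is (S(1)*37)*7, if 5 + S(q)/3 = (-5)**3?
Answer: -101010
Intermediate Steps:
S(q) = -390 (S(q) = -15 + 3*(-5)**3 = -15 + 3*(-125) = -15 - 375 = -390)
(S(1)*37)*7 = -390*37*7 = -14430*7 = -101010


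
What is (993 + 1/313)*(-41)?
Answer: -12743210/313 ≈ -40713.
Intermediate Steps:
(993 + 1/313)*(-41) = (310810/313)*(-41) = -12743210/313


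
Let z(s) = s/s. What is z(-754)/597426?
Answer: 1/597426 ≈ 1.6738e-6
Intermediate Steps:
z(s) = 1
z(-754)/597426 = 1/597426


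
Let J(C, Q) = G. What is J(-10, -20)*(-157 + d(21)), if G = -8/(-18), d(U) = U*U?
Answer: 1136/9 ≈ 126.22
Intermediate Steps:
d(U) = U²
G = 4/9 (G = -8*(-1/18) = 4/9 ≈ 0.44444)
J(C, Q) = 4/9
J(-10, -20)*(-157 + d(21)) = 4*(-157 + 21²)/9 = 4*(-157 + 441)/9 = (4/9)*284 = 1136/9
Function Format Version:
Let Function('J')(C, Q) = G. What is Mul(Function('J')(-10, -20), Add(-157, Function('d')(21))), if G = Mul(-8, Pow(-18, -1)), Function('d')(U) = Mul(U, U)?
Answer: Rational(1136, 9) ≈ 126.22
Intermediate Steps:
Function('d')(U) = Pow(U, 2)
G = Rational(4, 9) (G = Mul(-8, Rational(-1, 18)) = Rational(4, 9) ≈ 0.44444)
Function('J')(C, Q) = Rational(4, 9)
Mul(Function('J')(-10, -20), Add(-157, Function('d')(21))) = Mul(Rational(4, 9), Add(-157, Pow(21, 2))) = Mul(Rational(4, 9), Add(-157, 441)) = Mul(Rational(4, 9), 284) = Rational(1136, 9)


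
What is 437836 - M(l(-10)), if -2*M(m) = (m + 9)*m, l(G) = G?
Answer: 437841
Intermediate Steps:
M(m) = -m*(9 + m)/2 (M(m) = -(m + 9)*m/2 = -(9 + m)*m/2 = -m*(9 + m)/2)
437836 - M(l(-10)) = 437836 - (-1)*(-10)*(9 - 10)/2 = 437836 - (-1)*(-10)*(-1)/2 = 437836 - 1*(-5) = 437836 + 5 = 437841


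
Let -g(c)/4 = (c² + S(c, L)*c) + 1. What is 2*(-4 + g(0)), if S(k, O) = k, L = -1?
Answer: -16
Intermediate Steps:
g(c) = -4 - 8*c² (g(c) = -4*((c² + c*c) + 1) = -4*((c² + c²) + 1) = -4*(2*c² + 1) = -4*(1 + 2*c²) = -4 - 8*c²)
2*(-4 + g(0)) = 2*(-4 + (-4 - 8*0²)) = 2*(-4 + (-4 - 8*0)) = 2*(-4 + (-4 + 0)) = 2*(-4 - 4) = 2*(-8) = -16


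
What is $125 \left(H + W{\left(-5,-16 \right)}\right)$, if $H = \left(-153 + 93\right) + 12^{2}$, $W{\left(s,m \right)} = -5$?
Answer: $9875$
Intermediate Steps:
$H = 84$ ($H = -60 + 144 = 84$)
$125 \left(H + W{\left(-5,-16 \right)}\right) = 125 \left(84 - 5\right) = 125 \cdot 79 = 9875$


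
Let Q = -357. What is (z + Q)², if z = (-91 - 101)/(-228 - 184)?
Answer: 1348578729/10609 ≈ 1.2712e+5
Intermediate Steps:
z = 48/103 (z = -192/(-412) = -192*(-1/412) = 48/103 ≈ 0.46602)
(z + Q)² = (48/103 - 357)² = (-36723/103)² = 1348578729/10609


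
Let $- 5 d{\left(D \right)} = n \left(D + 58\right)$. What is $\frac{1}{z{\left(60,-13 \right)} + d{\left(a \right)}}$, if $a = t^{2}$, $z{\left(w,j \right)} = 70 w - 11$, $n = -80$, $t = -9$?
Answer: $\frac{1}{6413} \approx 0.00015593$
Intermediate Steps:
$z{\left(w,j \right)} = -11 + 70 w$
$a = 81$ ($a = \left(-9\right)^{2} = 81$)
$d{\left(D \right)} = 928 + 16 D$ ($d{\left(D \right)} = - \frac{\left(-80\right) \left(D + 58\right)}{5} = - \frac{\left(-80\right) \left(58 + D\right)}{5} = - \frac{-4640 - 80 D}{5} = 928 + 16 D$)
$\frac{1}{z{\left(60,-13 \right)} + d{\left(a \right)}} = \frac{1}{\left(-11 + 70 \cdot 60\right) + \left(928 + 16 \cdot 81\right)} = \frac{1}{\left(-11 + 4200\right) + \left(928 + 1296\right)} = \frac{1}{4189 + 2224} = \frac{1}{6413}$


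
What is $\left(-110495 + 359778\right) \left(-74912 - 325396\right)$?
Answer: $-99789979164$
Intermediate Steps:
$\left(-110495 + 359778\right) \left(-74912 - 325396\right) = 249283 \left(-400308\right) = -99789979164$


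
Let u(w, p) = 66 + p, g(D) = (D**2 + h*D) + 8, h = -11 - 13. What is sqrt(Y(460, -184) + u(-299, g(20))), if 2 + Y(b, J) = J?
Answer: 8*I*sqrt(3) ≈ 13.856*I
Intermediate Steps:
h = -24
Y(b, J) = -2 + J
g(D) = 8 + D**2 - 24*D (g(D) = (D**2 - 24*D) + 8 = 8 + D**2 - 24*D)
sqrt(Y(460, -184) + u(-299, g(20))) = sqrt((-2 - 184) + (66 + (8 + 20**2 - 24*20))) = sqrt(-186 + (66 + (8 + 400 - 480))) = sqrt(-186 + (66 - 72)) = sqrt(-186 - 6) = sqrt(-192) = 8*I*sqrt(3)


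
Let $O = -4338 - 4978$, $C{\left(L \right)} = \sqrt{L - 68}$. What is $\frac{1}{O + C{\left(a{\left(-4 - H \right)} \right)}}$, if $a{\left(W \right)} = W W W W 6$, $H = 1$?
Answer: $- \frac{4658}{43392087} - \frac{\sqrt{3682}}{86784174} \approx -0.00010805$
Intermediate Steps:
$a{\left(W \right)} = 6 W^{4}$ ($a{\left(W \right)} = W W^{2} W 6 = W W^{3} \cdot 6 = W^{4} \cdot 6 = 6 W^{4}$)
$C{\left(L \right)} = \sqrt{-68 + L}$
$O = -9316$ ($O = -4338 - 4978 = -9316$)
$\frac{1}{O + C{\left(a{\left(-4 - H \right)} \right)}} = \frac{1}{-9316 + \sqrt{-68 + 6 \left(-4 - 1\right)^{4}}} = \frac{1}{-9316 + \sqrt{-68 + 6 \left(-5\right)^{4}}} = \frac{1}{-9316 + \sqrt{-68 + 6 \cdot 625}} = \frac{1}{-9316 + \sqrt{-68 + 3750}} = \frac{1}{-9316 + \sqrt{3682}}$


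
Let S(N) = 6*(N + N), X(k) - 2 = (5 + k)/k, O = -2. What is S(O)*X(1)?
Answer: -192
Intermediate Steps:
X(k) = 2 + (5 + k)/k
S(N) = 12*N (S(N) = 6*(2*N) = 12*N)
S(O)*X(1) = (12*(-2))*(3 + 5/1) = -24*(3 + 5*1) = -24*(3 + 5) = -24*8 = -192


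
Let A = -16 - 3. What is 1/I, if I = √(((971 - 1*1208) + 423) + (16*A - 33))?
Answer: -I*√151/151 ≈ -0.081379*I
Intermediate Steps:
A = -19
I = I*√151 (I = √(((971 - 1*1208) + 423) + (16*(-19) - 33)) = √(((971 - 1208) + 423) + (-304 - 33)) = √((-237 + 423) - 337) = √(186 - 337) = √(-151) = I*√151 ≈ 12.288*I)
1/I = 1/(I*√151) = -I*√151/151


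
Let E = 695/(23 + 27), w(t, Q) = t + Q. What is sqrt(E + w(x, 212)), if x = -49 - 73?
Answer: sqrt(10390)/10 ≈ 10.193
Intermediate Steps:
x = -122
w(t, Q) = Q + t
E = 139/10 (E = 695/50 = 695*(1/50) = 139/10 ≈ 13.900)
sqrt(E + w(x, 212)) = sqrt(139/10 + (212 - 122)) = sqrt(139/10 + 90) = sqrt(1039/10) = sqrt(10390)/10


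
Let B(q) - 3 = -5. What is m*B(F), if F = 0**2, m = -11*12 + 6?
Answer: 252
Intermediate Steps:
m = -126 (m = -132 + 6 = -126)
F = 0
B(q) = -2 (B(q) = 3 - 5 = -2)
m*B(F) = -126*(-2) = 252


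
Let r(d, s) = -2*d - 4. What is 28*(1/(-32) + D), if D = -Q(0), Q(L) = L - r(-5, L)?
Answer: 1337/8 ≈ 167.13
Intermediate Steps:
r(d, s) = -4 - 2*d
Q(L) = -6 + L (Q(L) = L - (-4 - 2*(-5)) = L - (-4 + 10) = L - 1*6 = L - 6 = -6 + L)
D = 6 (D = -(-6 + 0) = -1*(-6) = 6)
28*(1/(-32) + D) = 28*(1/(-32) + 6) = 28*(-1/32 + 6) = 28*(191/32) = 1337/8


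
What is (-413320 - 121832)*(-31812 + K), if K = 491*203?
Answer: -36315949872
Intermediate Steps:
K = 99673
(-413320 - 121832)*(-31812 + K) = (-413320 - 121832)*(-31812 + 99673) = -535152*67861 = -36315949872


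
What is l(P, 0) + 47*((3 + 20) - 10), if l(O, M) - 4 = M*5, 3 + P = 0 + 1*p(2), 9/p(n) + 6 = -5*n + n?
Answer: 615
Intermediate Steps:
p(n) = 9/(-6 - 4*n) (p(n) = 9/(-6 + (-5*n + n)) = 9/(-6 - 4*n))
P = -51/14 (P = -3 + (0 + 1*(-9/(6 + 4*2))) = -3 + (0 + 1*(-9/(6 + 8))) = -3 + (0 + 1*(-9/14)) = -3 + (0 - 9/14) = -3 - 9/14 = -51/14 ≈ -3.6429)
l(O, M) = 4 + 5*M (l(O, M) = 4 + M*5 = 4 + 5*M)
l(P, 0) + 47*((3 + 20) - 10) = (4 + 5*0) + 47*((3 + 20) - 10) = (4 + 0) + 47*(23 - 10) = 4 + 47*13 = 4 + 611 = 615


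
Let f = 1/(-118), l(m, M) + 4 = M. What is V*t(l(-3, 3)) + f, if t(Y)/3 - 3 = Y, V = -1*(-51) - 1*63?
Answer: -8497/118 ≈ -72.008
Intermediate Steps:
l(m, M) = -4 + M
V = -12 (V = 51 - 63 = -12)
t(Y) = 9 + 3*Y
f = -1/118 ≈ -0.0084746
V*t(l(-3, 3)) + f = -12*(9 + 3*(-4 + 3)) - 1/118 = -12*(9 + 3*(-1)) - 1/118 = -12*(9 - 3) - 1/118 = -12*6 - 1/118 = -72 - 1/118 = -8497/118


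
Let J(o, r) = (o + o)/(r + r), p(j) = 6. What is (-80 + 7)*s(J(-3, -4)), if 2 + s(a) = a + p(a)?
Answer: -1387/4 ≈ -346.75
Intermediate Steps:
J(o, r) = o/r (J(o, r) = (2*o)/((2*r)) = (2*o)*(1/(2*r)) = o/r)
s(a) = 4 + a (s(a) = -2 + (a + 6) = -2 + (6 + a) = 4 + a)
(-80 + 7)*s(J(-3, -4)) = (-80 + 7)*(4 - 3/(-4)) = -73*(4 - 3*(-¼)) = -73*(4 + ¾) = -73*19/4 = -1387/4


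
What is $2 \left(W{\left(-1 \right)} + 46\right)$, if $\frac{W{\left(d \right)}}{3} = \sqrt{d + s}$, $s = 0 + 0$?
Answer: $92 + 6 i \approx 92.0 + 6.0 i$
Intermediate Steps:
$s = 0$
$W{\left(d \right)} = 3 \sqrt{d}$ ($W{\left(d \right)} = 3 \sqrt{d + 0} = 3 \sqrt{d}$)
$2 \left(W{\left(-1 \right)} + 46\right) = 2 \left(3 \sqrt{-1} + 46\right) = 2 \left(3 i + 46\right) = 2 \left(46 + 3 i\right) = 92 + 6 i$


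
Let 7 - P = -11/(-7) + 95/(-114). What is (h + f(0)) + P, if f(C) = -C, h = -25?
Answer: -787/42 ≈ -18.738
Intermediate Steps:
P = 263/42 (P = 7 - (-11/(-7) + 95/(-114)) = 7 - (-11*(-⅐) + 95*(-1/114)) = 7 - (11/7 - ⅚) = 7 - 1*31/42 = 7 - 31/42 = 263/42 ≈ 6.2619)
(h + f(0)) + P = (-25 - 1*0) + 263/42 = (-25 + 0) + 263/42 = -25 + 263/42 = -787/42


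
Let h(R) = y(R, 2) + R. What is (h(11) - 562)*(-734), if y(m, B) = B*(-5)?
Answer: 411774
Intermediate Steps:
y(m, B) = -5*B
h(R) = -10 + R (h(R) = -5*2 + R = -10 + R)
(h(11) - 562)*(-734) = ((-10 + 11) - 562)*(-734) = (1 - 562)*(-734) = -561*(-734) = 411774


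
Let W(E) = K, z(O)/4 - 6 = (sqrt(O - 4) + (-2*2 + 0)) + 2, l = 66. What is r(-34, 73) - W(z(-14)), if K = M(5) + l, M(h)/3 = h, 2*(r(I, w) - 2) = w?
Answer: -85/2 ≈ -42.500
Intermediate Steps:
r(I, w) = 2 + w/2
M(h) = 3*h
z(O) = 16 + 4*sqrt(-4 + O) (z(O) = 24 + 4*((sqrt(O - 4) + (-2*2 + 0)) + 2) = 24 + 4*((sqrt(-4 + O) + (-4 + 0)) + 2) = 24 + 4*((sqrt(-4 + O) - 4) + 2) = 24 + 4*((-4 + sqrt(-4 + O)) + 2) = 24 + 4*(-2 + sqrt(-4 + O)) = 24 + (-8 + 4*sqrt(-4 + O)) = 16 + 4*sqrt(-4 + O))
K = 81 (K = 3*5 + 66 = 15 + 66 = 81)
W(E) = 81
r(-34, 73) - W(z(-14)) = (2 + (1/2)*73) - 1*81 = (2 + 73/2) - 81 = 77/2 - 81 = -85/2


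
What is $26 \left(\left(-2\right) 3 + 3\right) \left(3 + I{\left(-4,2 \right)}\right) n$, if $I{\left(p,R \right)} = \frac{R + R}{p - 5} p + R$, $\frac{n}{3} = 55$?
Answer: $-87230$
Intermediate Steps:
$n = 165$ ($n = 3 \cdot 55 = 165$)
$I{\left(p,R \right)} = R + \frac{2 R p}{-5 + p}$ ($I{\left(p,R \right)} = \frac{2 R}{-5 + p} p + R = \frac{2 R p}{-5 + p} + R = R + \frac{2 R p}{-5 + p}$)
$26 \left(\left(-2\right) 3 + 3\right) \left(3 + I{\left(-4,2 \right)}\right) n = 26 \left(\left(-2\right) 3 + 3\right) \left(3 + \frac{2 \left(-5 + 3 \left(-4\right)\right)}{-5 - 4}\right) 165 = 26 \left(-6 + 3\right) \left(3 + \frac{2 \left(-5 - 12\right)}{-9}\right) 165 = 26 \left(- 3 \left(3 + 2 \left(- \frac{1}{9}\right) \left(-17\right)\right)\right) 165 = 26 \left(- 3 \left(3 + \frac{34}{9}\right)\right) 165 = 26 \left(\left(-3\right) \frac{61}{9}\right) 165 = 26 \left(- \frac{61}{3}\right) 165 = \left(- \frac{1586}{3}\right) 165 = -87230$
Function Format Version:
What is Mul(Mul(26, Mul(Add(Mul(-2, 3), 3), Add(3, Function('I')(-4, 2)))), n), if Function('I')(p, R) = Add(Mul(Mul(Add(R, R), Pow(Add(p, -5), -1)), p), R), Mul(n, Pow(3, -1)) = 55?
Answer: -87230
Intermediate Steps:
n = 165 (n = Mul(3, 55) = 165)
Function('I')(p, R) = Add(R, Mul(2, R, p, Pow(Add(-5, p), -1))) (Function('I')(p, R) = Add(Mul(Mul(Mul(2, R), Pow(Add(-5, p), -1)), p), R) = Add(Mul(Mul(2, R, Pow(Add(-5, p), -1)), p), R) = Add(Mul(2, R, p, Pow(Add(-5, p), -1)), R) = Add(R, Mul(2, R, p, Pow(Add(-5, p), -1))))
Mul(Mul(26, Mul(Add(Mul(-2, 3), 3), Add(3, Function('I')(-4, 2)))), n) = Mul(Mul(26, Mul(Add(Mul(-2, 3), 3), Add(3, Mul(2, Pow(Add(-5, -4), -1), Add(-5, Mul(3, -4)))))), 165) = Mul(Mul(26, Mul(Add(-6, 3), Add(3, Mul(2, Pow(-9, -1), Add(-5, -12))))), 165) = Mul(Mul(26, Mul(-3, Add(3, Mul(2, Rational(-1, 9), -17)))), 165) = Mul(Mul(26, Mul(-3, Add(3, Rational(34, 9)))), 165) = Mul(Mul(26, Mul(-3, Rational(61, 9))), 165) = Mul(Mul(26, Rational(-61, 3)), 165) = Mul(Rational(-1586, 3), 165) = -87230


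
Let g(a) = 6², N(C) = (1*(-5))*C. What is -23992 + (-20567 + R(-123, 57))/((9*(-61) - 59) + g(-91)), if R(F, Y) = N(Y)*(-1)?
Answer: -6851571/286 ≈ -23957.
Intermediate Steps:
N(C) = -5*C
g(a) = 36
R(F, Y) = 5*Y (R(F, Y) = -5*Y*(-1) = 5*Y)
-23992 + (-20567 + R(-123, 57))/((9*(-61) - 59) + g(-91)) = -23992 + (-20567 + 5*57)/((9*(-61) - 59) + 36) = -23992 + (-20567 + 285)/((-549 - 59) + 36) = -23992 - 20282/(-608 + 36) = -23992 - 20282/(-572) = -23992 - 20282*(-1/572) = -23992 + 10141/286 = -6851571/286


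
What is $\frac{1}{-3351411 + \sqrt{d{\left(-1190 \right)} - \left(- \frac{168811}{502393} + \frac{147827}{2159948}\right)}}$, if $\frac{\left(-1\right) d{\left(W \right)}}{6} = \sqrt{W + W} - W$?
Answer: $\frac{542571377782}{-1818379683783750402 + \sqrt{813857066673} \sqrt{-2582542972998381 - 4340571022256 i \sqrt{595}}} \approx -2.9838 \cdot 10^{-7} + 7.5245 \cdot 10^{-12} i$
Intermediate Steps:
$d{\left(W \right)} = 6 W - 6 \sqrt{2} \sqrt{W}$ ($d{\left(W \right)} = - 6 \left(\sqrt{W + W} - W\right) = - 6 \left(\sqrt{2 W} - W\right) = - 6 \left(\sqrt{2} \sqrt{W} - W\right) = - 6 \left(- W + \sqrt{2} \sqrt{W}\right) = 6 W - 6 \sqrt{2} \sqrt{W}$)
$\frac{1}{-3351411 + \sqrt{d{\left(-1190 \right)} - \left(- \frac{168811}{502393} + \frac{147827}{2159948}\right)}} = \frac{1}{-3351411 + \sqrt{\left(6 \left(-1190\right) - 6 \sqrt{2} \sqrt{-1190}\right) - \left(- \frac{168811}{502393} + \frac{147827}{2159948}\right)}} = \frac{1}{-3351411 + \sqrt{\left(-7140 - 6 \sqrt{2} i \sqrt{1190}\right) - - \frac{290355731817}{1085142755564}}} = \frac{1}{-3351411 + \sqrt{\left(-7140 - 12 i \sqrt{595}\right) + \left(\frac{168811}{502393} - \frac{147827}{2159948}\right)}} = \frac{1}{-3351411 + \sqrt{\left(-7140 - 12 i \sqrt{595}\right) + \frac{290355731817}{1085142755564}}} = \frac{1}{-3351411 + \sqrt{- \frac{7747628918995143}{1085142755564} - 12 i \sqrt{595}}}$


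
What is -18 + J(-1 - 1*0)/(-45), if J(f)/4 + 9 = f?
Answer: -154/9 ≈ -17.111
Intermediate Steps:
J(f) = -36 + 4*f
-18 + J(-1 - 1*0)/(-45) = -18 + (-36 + 4*(-1 - 1*0))/(-45) = -18 - (-36 + 4*(-1 + 0))/45 = -18 - (-36 + 4*(-1))/45 = -18 - (-36 - 4)/45 = -18 - 1/45*(-40) = -18 + 8/9 = -154/9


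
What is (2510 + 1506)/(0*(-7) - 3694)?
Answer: -2008/1847 ≈ -1.0872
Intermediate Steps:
(2510 + 1506)/(0*(-7) - 3694) = 4016/(0 - 3694) = 4016/(-3694) = 4016*(-1/3694) = -2008/1847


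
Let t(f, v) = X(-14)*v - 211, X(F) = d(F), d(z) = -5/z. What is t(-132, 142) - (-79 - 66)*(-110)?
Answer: -112772/7 ≈ -16110.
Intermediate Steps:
X(F) = -5/F
t(f, v) = -211 + 5*v/14 (t(f, v) = (-5/(-14))*v - 211 = (-5*(-1/14))*v - 211 = 5*v/14 - 211 = -211 + 5*v/14)
t(-132, 142) - (-79 - 66)*(-110) = (-211 + (5/14)*142) - (-79 - 66)*(-110) = (-211 + 355/7) - (-145)*(-110) = -1122/7 - 1*15950 = -1122/7 - 15950 = -112772/7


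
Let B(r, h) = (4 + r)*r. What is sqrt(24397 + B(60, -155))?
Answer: sqrt(28237) ≈ 168.04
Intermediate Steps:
B(r, h) = r*(4 + r)
sqrt(24397 + B(60, -155)) = sqrt(24397 + 60*(4 + 60)) = sqrt(24397 + 60*64) = sqrt(24397 + 3840) = sqrt(28237)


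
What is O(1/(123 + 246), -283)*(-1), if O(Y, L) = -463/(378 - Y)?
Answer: 170847/139481 ≈ 1.2249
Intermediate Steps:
O(1/(123 + 246), -283)*(-1) = (463/(-378 + 1/(123 + 246)))*(-1) = (463/(-378 + 1/369))*(-1) = (463/(-139481/369))*(-1) = (463*(-369/139481))*(-1) = -170847/139481*(-1) = 170847/139481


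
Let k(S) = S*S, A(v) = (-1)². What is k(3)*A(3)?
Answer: 9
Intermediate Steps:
A(v) = 1
k(S) = S²
k(3)*A(3) = 3²*1 = 9*1 = 9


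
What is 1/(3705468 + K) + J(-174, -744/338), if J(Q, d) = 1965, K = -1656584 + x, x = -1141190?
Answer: 1783618711/907694 ≈ 1965.0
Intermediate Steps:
K = -2797774 (K = -1656584 - 1141190 = -2797774)
1/(3705468 + K) + J(-174, -744/338) = 1/(3705468 - 2797774) + 1965 = 1/907694 + 1965 = 1783618711/907694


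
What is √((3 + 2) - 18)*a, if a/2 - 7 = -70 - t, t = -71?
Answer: 16*I*√13 ≈ 57.689*I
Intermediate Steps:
a = 16 (a = 14 + 2*(-70 - 1*(-71)) = 14 + 2*(-70 + 71) = 14 + 2*1 = 14 + 2 = 16)
√((3 + 2) - 18)*a = √((3 + 2) - 18)*16 = √(5 - 18)*16 = √(-13)*16 = (I*√13)*16 = 16*I*√13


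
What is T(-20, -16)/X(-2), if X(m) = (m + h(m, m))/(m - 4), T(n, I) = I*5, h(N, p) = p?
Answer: -120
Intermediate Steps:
T(n, I) = 5*I
X(m) = 2*m/(-4 + m) (X(m) = (m + m)/(m - 4) = (2*m)/(-4 + m) = 2*m/(-4 + m))
T(-20, -16)/X(-2) = (5*(-16))/((2*(-2)/(-4 - 2))) = -80/(2*(-2)/(-6)) = -80/(2*(-2)*(-⅙)) = -80/⅔ = -80*3/2 = -120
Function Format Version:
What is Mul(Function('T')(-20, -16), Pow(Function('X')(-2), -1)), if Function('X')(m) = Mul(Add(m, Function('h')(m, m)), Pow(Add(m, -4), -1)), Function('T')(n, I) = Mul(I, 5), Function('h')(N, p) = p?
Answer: -120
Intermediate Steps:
Function('T')(n, I) = Mul(5, I)
Function('X')(m) = Mul(2, m, Pow(Add(-4, m), -1)) (Function('X')(m) = Mul(Add(m, m), Pow(Add(m, -4), -1)) = Mul(Mul(2, m), Pow(Add(-4, m), -1)) = Mul(2, m, Pow(Add(-4, m), -1)))
Mul(Function('T')(-20, -16), Pow(Function('X')(-2), -1)) = Mul(Mul(5, -16), Pow(Mul(2, -2, Pow(Add(-4, -2), -1)), -1)) = Mul(-80, Pow(Mul(2, -2, Pow(-6, -1)), -1)) = Mul(-80, Pow(Mul(2, -2, Rational(-1, 6)), -1)) = Mul(-80, Pow(Rational(2, 3), -1)) = Mul(-80, Rational(3, 2)) = -120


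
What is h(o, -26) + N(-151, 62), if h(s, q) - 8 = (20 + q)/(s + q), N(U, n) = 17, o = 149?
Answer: 1023/41 ≈ 24.951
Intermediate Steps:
h(s, q) = 8 + (20 + q)/(q + s) (h(s, q) = 8 + (20 + q)/(s + q) = 8 + (20 + q)/(q + s))
h(o, -26) + N(-151, 62) = (20 + 8*149 + 9*(-26))/(-26 + 149) + 17 = (20 + 1192 - 234)/123 + 17 = (1/123)*978 + 17 = 326/41 + 17 = 1023/41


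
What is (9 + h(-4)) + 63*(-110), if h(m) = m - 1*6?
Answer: -6931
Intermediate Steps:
h(m) = -6 + m (h(m) = m - 6 = -6 + m)
(9 + h(-4)) + 63*(-110) = (9 + (-6 - 4)) + 63*(-110) = (9 - 10) - 6930 = -1 - 6930 = -6931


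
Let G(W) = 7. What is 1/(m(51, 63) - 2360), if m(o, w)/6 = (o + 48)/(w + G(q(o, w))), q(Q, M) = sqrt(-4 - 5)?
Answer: -35/82303 ≈ -0.00042526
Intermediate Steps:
q(Q, M) = 3*I (q(Q, M) = sqrt(-9) = 3*I)
m(o, w) = 6*(48 + o)/(7 + w) (m(o, w) = 6*((o + 48)/(w + 7)) = 6*((48 + o)/(7 + w)) = 6*(48 + o)/(7 + w))
1/(m(51, 63) - 2360) = 1/(6*(48 + 51)/(7 + 63) - 2360) = 1/(6*99/70 - 2360) = 1/(6*(1/70)*99 - 2360) = 1/(297/35 - 2360) = 1/(-82303/35) = -35/82303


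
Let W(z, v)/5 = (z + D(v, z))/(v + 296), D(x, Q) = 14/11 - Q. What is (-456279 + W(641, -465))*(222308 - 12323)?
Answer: -178114050169035/1859 ≈ -9.5812e+10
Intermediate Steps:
D(x, Q) = 14/11 - Q (D(x, Q) = 14*(1/11) - Q = 14/11 - Q)
W(z, v) = 70/(11*(296 + v)) (W(z, v) = 5*((z + (14/11 - z))/(v + 296)) = 5*(14/(11*(296 + v))) = 70/(11*(296 + v)))
(-456279 + W(641, -465))*(222308 - 12323) = (-456279 + 70/(11*(296 - 465)))*(222308 - 12323) = (-456279 + (70/11)/(-169))*209985 = (-456279 + (70/11)*(-1/169))*209985 = (-456279 - 70/1859)*209985 = -848222731/1859*209985 = -178114050169035/1859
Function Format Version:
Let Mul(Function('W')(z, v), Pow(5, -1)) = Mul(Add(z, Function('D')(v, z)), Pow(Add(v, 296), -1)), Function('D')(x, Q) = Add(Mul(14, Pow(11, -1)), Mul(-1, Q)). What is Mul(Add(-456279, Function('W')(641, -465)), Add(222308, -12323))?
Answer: Rational(-178114050169035, 1859) ≈ -9.5812e+10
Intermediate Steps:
Function('D')(x, Q) = Add(Rational(14, 11), Mul(-1, Q)) (Function('D')(x, Q) = Add(Mul(14, Rational(1, 11)), Mul(-1, Q)) = Add(Rational(14, 11), Mul(-1, Q)))
Function('W')(z, v) = Mul(Rational(70, 11), Pow(Add(296, v), -1)) (Function('W')(z, v) = Mul(5, Mul(Add(z, Add(Rational(14, 11), Mul(-1, z))), Pow(Add(v, 296), -1))) = Mul(5, Mul(Rational(14, 11), Pow(Add(296, v), -1))) = Mul(Rational(70, 11), Pow(Add(296, v), -1)))
Mul(Add(-456279, Function('W')(641, -465)), Add(222308, -12323)) = Mul(Add(-456279, Mul(Rational(70, 11), Pow(Add(296, -465), -1))), Add(222308, -12323)) = Mul(Add(-456279, Mul(Rational(70, 11), Pow(-169, -1))), 209985) = Mul(Add(-456279, Mul(Rational(70, 11), Rational(-1, 169))), 209985) = Mul(Add(-456279, Rational(-70, 1859)), 209985) = Mul(Rational(-848222731, 1859), 209985) = Rational(-178114050169035, 1859)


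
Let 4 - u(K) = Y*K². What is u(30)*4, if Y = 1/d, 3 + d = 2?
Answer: 3616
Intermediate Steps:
d = -1 (d = -3 + 2 = -1)
Y = -1 (Y = 1/(-1) = -1)
u(K) = 4 + K² (u(K) = 4 - (-1)*K² = 4 + K²)
u(30)*4 = (4 + 30²)*4 = (4 + 900)*4 = 904*4 = 3616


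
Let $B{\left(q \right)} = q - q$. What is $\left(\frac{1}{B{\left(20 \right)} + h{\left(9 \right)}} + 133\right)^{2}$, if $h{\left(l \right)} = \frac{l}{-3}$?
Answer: $\frac{158404}{9} \approx 17600.0$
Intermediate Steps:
$h{\left(l \right)} = - \frac{l}{3}$ ($h{\left(l \right)} = l \left(- \frac{1}{3}\right) = - \frac{l}{3}$)
$B{\left(q \right)} = 0$
$\left(\frac{1}{B{\left(20 \right)} + h{\left(9 \right)}} + 133\right)^{2} = \left(\frac{1}{0 - 3} + 133\right)^{2} = \left(\frac{1}{-3} + 133\right)^{2} = \left(- \frac{1}{3} + 133\right)^{2} = \left(\frac{398}{3}\right)^{2} = \frac{158404}{9}$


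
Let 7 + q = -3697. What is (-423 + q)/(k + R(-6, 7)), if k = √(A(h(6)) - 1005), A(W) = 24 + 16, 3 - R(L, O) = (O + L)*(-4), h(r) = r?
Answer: -28889/1014 + 4127*I*√965/1014 ≈ -28.49 + 126.43*I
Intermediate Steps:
R(L, O) = 3 + 4*L + 4*O (R(L, O) = 3 - (O + L)*(-4) = 3 - (L + O)*(-4) = 3 - (-4*L - 4*O) = 3 + (4*L + 4*O) = 3 + 4*L + 4*O)
q = -3704 (q = -7 - 3697 = -3704)
A(W) = 40
k = I*√965 (k = √(40 - 1005) = √(-965) = I*√965 ≈ 31.064*I)
(-423 + q)/(k + R(-6, 7)) = (-423 - 3704)/(I*√965 + (3 + 4*(-6) + 4*7)) = -4127/(I*√965 + (3 - 24 + 28)) = -4127/(I*√965 + 7) = -4127/(7 + I*√965)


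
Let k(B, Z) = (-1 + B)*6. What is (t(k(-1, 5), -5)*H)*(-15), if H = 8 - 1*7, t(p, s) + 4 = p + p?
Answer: 420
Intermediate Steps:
k(B, Z) = -6 + 6*B
t(p, s) = -4 + 2*p (t(p, s) = -4 + (p + p) = -4 + 2*p)
H = 1 (H = 8 - 7 = 1)
(t(k(-1, 5), -5)*H)*(-15) = ((-4 + 2*(-6 + 6*(-1)))*1)*(-15) = ((-4 + 2*(-6 - 6))*1)*(-15) = ((-4 + 2*(-12))*1)*(-15) = ((-4 - 24)*1)*(-15) = -28*1*(-15) = -28*(-15) = 420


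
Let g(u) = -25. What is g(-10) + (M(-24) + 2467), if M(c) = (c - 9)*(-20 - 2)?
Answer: 3168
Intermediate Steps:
M(c) = 198 - 22*c (M(c) = (-9 + c)*(-22) = 198 - 22*c)
g(-10) + (M(-24) + 2467) = -25 + ((198 - 22*(-24)) + 2467) = -25 + ((198 + 528) + 2467) = -25 + (726 + 2467) = -25 + 3193 = 3168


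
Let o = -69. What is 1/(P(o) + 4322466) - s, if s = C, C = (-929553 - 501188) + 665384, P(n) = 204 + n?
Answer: 3308332933558/4322601 ≈ 7.6536e+5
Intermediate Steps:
C = -765357 (C = -1430741 + 665384 = -765357)
s = -765357
1/(P(o) + 4322466) - s = 1/((204 - 69) + 4322466) - 1*(-765357) = 1/(135 + 4322466) + 765357 = 1/4322601 + 765357 = 3308332933558/4322601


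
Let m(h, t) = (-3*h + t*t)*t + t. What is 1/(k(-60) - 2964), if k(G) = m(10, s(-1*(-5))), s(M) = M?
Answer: -1/2984 ≈ -0.00033512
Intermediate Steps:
m(h, t) = t + t*(t² - 3*h) (m(h, t) = (-3*h + t²)*t + t = (t² - 3*h)*t + t = t*(t² - 3*h) + t = t + t*(t² - 3*h))
k(G) = -20 (k(G) = (-1*(-5))*(1 + (-1*(-5))² - 3*10) = 5*(1 + 5² - 30) = 5*(1 + 25 - 30) = 5*(-4) = -20)
1/(k(-60) - 2964) = 1/(-20 - 2964) = 1/(-2984) = -1/2984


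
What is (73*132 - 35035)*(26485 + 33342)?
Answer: -1519545973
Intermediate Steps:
(73*132 - 35035)*(26485 + 33342) = (9636 - 35035)*59827 = -25399*59827 = -1519545973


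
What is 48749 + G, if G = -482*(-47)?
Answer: 71403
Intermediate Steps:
G = 22654
48749 + G = 48749 + 22654 = 71403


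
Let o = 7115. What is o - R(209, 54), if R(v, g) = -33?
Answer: 7148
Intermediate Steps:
o - R(209, 54) = 7115 - 1*(-33) = 7115 + 33 = 7148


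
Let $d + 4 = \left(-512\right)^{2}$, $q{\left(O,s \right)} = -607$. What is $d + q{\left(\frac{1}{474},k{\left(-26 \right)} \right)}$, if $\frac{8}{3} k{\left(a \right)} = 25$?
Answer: $261533$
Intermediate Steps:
$k{\left(a \right)} = \frac{75}{8}$ ($k{\left(a \right)} = \frac{3}{8} \cdot 25 = \frac{75}{8}$)
$d = 262140$ ($d = -4 + \left(-512\right)^{2} = -4 + 262144 = 262140$)
$d + q{\left(\frac{1}{474},k{\left(-26 \right)} \right)} = 262140 - 607 = 261533$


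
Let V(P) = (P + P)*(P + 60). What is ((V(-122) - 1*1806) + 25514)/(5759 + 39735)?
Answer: 19418/22747 ≈ 0.85365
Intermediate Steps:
V(P) = 2*P*(60 + P) (V(P) = (2*P)*(60 + P) = 2*P*(60 + P))
((V(-122) - 1*1806) + 25514)/(5759 + 39735) = ((2*(-122)*(60 - 122) - 1*1806) + 25514)/(5759 + 39735) = ((2*(-122)*(-62) - 1806) + 25514)/45494 = ((15128 - 1806) + 25514)*(1/45494) = (13322 + 25514)*(1/45494) = 38836*(1/45494) = 19418/22747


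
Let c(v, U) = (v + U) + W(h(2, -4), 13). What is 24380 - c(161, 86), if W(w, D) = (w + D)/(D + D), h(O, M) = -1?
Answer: 313723/13 ≈ 24133.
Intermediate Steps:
W(w, D) = (D + w)/(2*D) (W(w, D) = (D + w)/((2*D)) = (D + w)*(1/(2*D)) = (D + w)/(2*D))
c(v, U) = 6/13 + U + v (c(v, U) = (v + U) + (½)*(13 - 1)/13 = (U + v) + (½)*(1/13)*12 = (U + v) + 6/13 = 6/13 + U + v)
24380 - c(161, 86) = 24380 - (6/13 + 86 + 161) = 24380 - 1*3217/13 = 24380 - 3217/13 = 313723/13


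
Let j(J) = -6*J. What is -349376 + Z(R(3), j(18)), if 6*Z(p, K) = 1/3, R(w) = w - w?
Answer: -6288767/18 ≈ -3.4938e+5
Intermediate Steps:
R(w) = 0
Z(p, K) = 1/18 (Z(p, K) = (⅙)/3 = (⅙)*(⅓) = 1/18)
-349376 + Z(R(3), j(18)) = -349376 + 1/18 = -6288767/18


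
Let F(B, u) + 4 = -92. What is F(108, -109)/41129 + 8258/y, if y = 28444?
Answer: 168456329/584936638 ≈ 0.28799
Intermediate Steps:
F(B, u) = -96 (F(B, u) = -4 - 92 = -96)
F(108, -109)/41129 + 8258/y = -96/41129 + 8258/28444 = -96*1/41129 + 8258*(1/28444) = -96/41129 + 4129/14222 = 168456329/584936638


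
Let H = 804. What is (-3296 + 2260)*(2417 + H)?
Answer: -3336956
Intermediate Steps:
(-3296 + 2260)*(2417 + H) = (-3296 + 2260)*(2417 + 804) = -1036*3221 = -3336956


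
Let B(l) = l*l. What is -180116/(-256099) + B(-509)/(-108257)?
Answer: -1615571283/956017567 ≈ -1.6899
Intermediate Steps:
B(l) = l²
-180116/(-256099) + B(-509)/(-108257) = -180116/(-256099) + (-509)²/(-108257) = -180116*(-1/256099) + 259081*(-1/108257) = 180116/256099 - 259081/108257 = -1615571283/956017567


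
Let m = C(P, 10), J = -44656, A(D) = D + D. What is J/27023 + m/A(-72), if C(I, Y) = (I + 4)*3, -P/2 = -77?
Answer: -3206561/648552 ≈ -4.9442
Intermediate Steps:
P = 154 (P = -2*(-77) = 154)
C(I, Y) = 12 + 3*I (C(I, Y) = (4 + I)*3 = 12 + 3*I)
A(D) = 2*D
m = 474 (m = 12 + 3*154 = 12 + 462 = 474)
J/27023 + m/A(-72) = -44656/27023 + 474/((2*(-72))) = -44656*1/27023 + 474/(-144) = -44656/27023 + 474*(-1/144) = -44656/27023 - 79/24 = -3206561/648552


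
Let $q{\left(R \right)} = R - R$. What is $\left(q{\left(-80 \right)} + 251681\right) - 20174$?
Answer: $231507$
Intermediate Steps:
$q{\left(R \right)} = 0$
$\left(q{\left(-80 \right)} + 251681\right) - 20174 = \left(0 + 251681\right) - 20174 = 251681 + \left(-74821 + 54647\right) = 251681 - 20174 = 231507$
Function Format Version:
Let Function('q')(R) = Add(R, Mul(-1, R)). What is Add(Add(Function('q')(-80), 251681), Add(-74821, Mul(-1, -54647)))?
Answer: 231507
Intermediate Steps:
Function('q')(R) = 0
Add(Add(Function('q')(-80), 251681), Add(-74821, Mul(-1, -54647))) = Add(Add(0, 251681), Add(-74821, Mul(-1, -54647))) = Add(251681, Add(-74821, 54647)) = Add(251681, -20174) = 231507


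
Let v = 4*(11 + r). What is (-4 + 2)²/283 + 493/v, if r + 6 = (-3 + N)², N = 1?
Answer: 139663/10188 ≈ 13.709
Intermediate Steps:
r = -2 (r = -6 + (-3 + 1)² = -6 + (-2)² = -6 + 4 = -2)
v = 36 (v = 4*(11 - 2) = 4*9 = 36)
(-4 + 2)²/283 + 493/v = (-4 + 2)²/283 + 493/36 = (-2)²*(1/283) + 493*(1/36) = 4*(1/283) + 493/36 = 4/283 + 493/36 = 139663/10188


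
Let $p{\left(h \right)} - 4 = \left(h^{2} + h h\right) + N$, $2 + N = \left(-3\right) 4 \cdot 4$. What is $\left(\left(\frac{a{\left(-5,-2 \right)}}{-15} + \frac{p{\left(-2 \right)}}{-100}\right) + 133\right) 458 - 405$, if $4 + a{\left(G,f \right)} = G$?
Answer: $\frac{1523946}{25} \approx 60958.0$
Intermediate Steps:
$N = -50$ ($N = -2 + \left(-3\right) 4 \cdot 4 = -2 - 48 = -50$)
$a{\left(G,f \right)} = -4 + G$
$p{\left(h \right)} = -46 + 2 h^{2}$ ($p{\left(h \right)} = 4 - \left(50 - h^{2} - h h\right) = 4 + \left(\left(h^{2} + h^{2}\right) - 50\right) = 4 + \left(2 h^{2} - 50\right) = 4 + \left(-50 + 2 h^{2}\right) = -46 + 2 h^{2}$)
$\left(\left(\frac{a{\left(-5,-2 \right)}}{-15} + \frac{p{\left(-2 \right)}}{-100}\right) + 133\right) 458 - 405 = \left(\left(\frac{-4 - 5}{-15} + \frac{-46 + 2 \left(-2\right)^{2}}{-100}\right) + 133\right) 458 - 405 = \left(\left(\left(-9\right) \left(- \frac{1}{15}\right) + \left(-46 + 2 \cdot 4\right) \left(- \frac{1}{100}\right)\right) + 133\right) 458 - 405 = \left(\left(\frac{3}{5} + \left(-46 + 8\right) \left(- \frac{1}{100}\right)\right) + 133\right) 458 - 405 = \left(\left(\frac{3}{5} - - \frac{19}{50}\right) + 133\right) 458 - 405 = \left(\left(\frac{3}{5} + \frac{19}{50}\right) + 133\right) 458 - 405 = \left(\frac{49}{50} + 133\right) 458 - 405 = \frac{6699}{50} \cdot 458 - 405 = \frac{1534071}{25} - 405 = \frac{1523946}{25}$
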